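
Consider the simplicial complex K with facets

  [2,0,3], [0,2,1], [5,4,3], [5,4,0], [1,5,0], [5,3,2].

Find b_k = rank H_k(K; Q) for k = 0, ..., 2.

b_0 = 1, b_1 = 1, b_2 = 0.

Take the total order 0 < 1 < 2 < 3 < 4 < 5 on the vertex set. Then K (dimension 2) consists of the simplices:

  0-simplices (6): [0], [1], [2], [3], [4], [5]
  1-simplices (12): [0,1], [0,2], [0,3], [0,4], [0,5], [1,2], [1,5], [2,3], [2,5], [3,4], [3,5], [4,5]
  2-simplices (6): [0,1,2], [0,1,5], [0,2,3], [0,4,5], [2,3,5], [3,4,5]

Hence C_0 ≅ Z^6, C_1 ≅ Z^12, C_2 ≅ Z^6.

∂_1: C_1 → C_0 is given by ∂[p,q] = [q] − [p].
The 6×12 boundary matrix has rank 5 and Smith normal form diag(1,1,1,1,1).

Boundary ∂_2: C_2 → C_1 maps a triangle to the signed sum of its edges. For instance
  ∂[3,4,5] = [4,5] − [3,5] + [3,4],
  ∂[0,1,2] = [1,2] − [0,2] + [0,1].
As a 12×6 matrix over Z this has rank 6, with invariant factors (1,1,1,1,1,1).

Now H_k = ker ∂_k / im ∂_{k+1}, so:

  H_0: rank C_0 − rank ∂_1 = 6 − 5 = 1, and the invariant factors of ∂_1 are all 1, so H_0 ≅ Z.
  H_1: rank ker ∂_1 − rank ∂_2 = (12 − 5) − 6 = 1, and the invariant factors of ∂_2 are all 1, so H_1 ≅ Z.
  H_2: rank ker ∂_2 − rank ∂_3 = (6 − 6) − 0 = 0, and there is no ∂_3, so H_2 ≅ 0.

As a check, the Euler characteristic is 6 − 12 + 6 = 0, which agrees with 1 − 1 + 0 = 0.

Hence the Betti numbers are b_0 = 1, b_1 = 1, b_2 = 0.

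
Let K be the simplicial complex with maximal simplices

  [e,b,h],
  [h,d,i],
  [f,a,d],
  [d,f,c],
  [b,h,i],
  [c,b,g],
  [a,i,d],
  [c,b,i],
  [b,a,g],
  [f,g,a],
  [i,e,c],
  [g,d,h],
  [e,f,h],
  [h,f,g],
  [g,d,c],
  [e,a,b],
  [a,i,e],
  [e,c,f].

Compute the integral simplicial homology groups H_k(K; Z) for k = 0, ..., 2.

Order the vertices as a < b < c < d < e < f < g < h < i. Listing each simplex with vertices in this order, K has dimension 2 with simplices:

  0-simplices (9): a, b, c, d, e, f, g, h, i
  1-simplices (27): ab, ad, ae, af, ag, ai, bc, be, bg, bh, bi, cd, ce, cf, cg, ci, df, dg, dh, di, ef, eh, ei, fg, fh, gh, hi
  2-simplices (18): abe, abg, adf, adi, aei, afg, bcg, bci, beh, bhi, cdf, cdg, cef, cei, dgh, dhi, efh, fgh

so the chain groups are C_0 ≅ Z^9, C_1 ≅ Z^27, C_2 ≅ Z^18.

∂_1: C_1 → C_0 is given by ∂[p,q] = [q] − [p].
The 9×27 boundary matrix has rank 8 and Smith normal form diag(1,1,1,1,1,1,1,1).

Boundary ∂_2: C_2 → C_1 acts by ∂[p,q,r] = [q,r] − [p,r] + [p,q]. For instance
  ∂dgh = gh − dh + dg,
  ∂afg = fg − ag + af.
The resulting 27×18 matrix has rank 18, and its Smith normal form has invariant factors (1,1,1,1,1,1,1,1,1,1,1,1,1,1,1,1,1,2).

Now H_k = ker ∂_k / im ∂_{k+1}, so:

  H_0: rank C_0 − rank ∂_1 = 9 − 8 = 1, and the invariant factors of ∂_1 are all 1, so H_0 ≅ Z.
  H_1: rank ker ∂_1 − rank ∂_2 = (27 − 8) − 18 = 1, and ∂_2 has invariant factor 2 > 1, so H_1 ≅ Z ⊕ Z/2Z.
  H_2: rank ker ∂_2 − rank ∂_3 = (18 − 18) − 0 = 0, and there is no ∂_3, so H_2 ≅ 0.

H_0 = Z,  H_1 = Z ⊕ Z/2Z,  H_2 = 0.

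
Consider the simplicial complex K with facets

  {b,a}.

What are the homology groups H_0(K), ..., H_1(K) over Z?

H_0 = Z,  H_1 = 0.

We work with the vertex ordering a < b. The simplices of K, each written with vertices in increasing order, are:

  0-simplices (2): a, b
  1-simplices (1): ab

so the chain groups are C_0 ≅ Z^2, C_1 ≅ Z^1.

∂_1: C_1 → C_0 is given by ∂[p,q] = [q] − [p].
The resulting 2×1 matrix has rank 1, and its Smith normal form has invariant factors (1).

From H_k ≅ ker(∂_k) / im(∂_{k+1}) we obtain:

  H_0: rank C_0 − rank ∂_1 = 2 − 1 = 1, and the invariant factors of ∂_1 are all 1, so H_0 = Z.
  H_1: rank ker ∂_1 − rank ∂_2 = (1 − 1) − 0 = 0, and there is no ∂_2, so H_1 = 0.

(K is a triangulation of the 1-simplex.)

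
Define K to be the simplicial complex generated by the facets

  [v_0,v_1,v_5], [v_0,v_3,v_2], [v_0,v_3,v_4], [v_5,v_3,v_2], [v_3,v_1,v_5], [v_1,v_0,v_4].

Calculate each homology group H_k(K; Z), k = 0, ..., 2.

H_0 ≅ Z,  H_1 ≅ Z,  H_2 = 0.

Take the total order v_0 < v_1 < v_2 < v_3 < v_4 < v_5 on the vertex set. Then K (dimension 2) consists of the simplices:

  0-simplices (6): [v_0], [v_1], [v_2], [v_3], [v_4], [v_5]
  1-simplices (12): [v_0,v_1], [v_0,v_2], [v_0,v_3], [v_0,v_4], [v_0,v_5], [v_1,v_3], [v_1,v_4], [v_1,v_5], [v_2,v_3], [v_2,v_5], [v_3,v_4], [v_3,v_5]
  2-simplices (6): [v_0,v_1,v_4], [v_0,v_1,v_5], [v_0,v_2,v_3], [v_0,v_3,v_4], [v_1,v_3,v_5], [v_2,v_3,v_5]

Hence C_0 ≅ Z^6, C_1 ≅ Z^12, C_2 ≅ Z^6.

∂_1: C_1 → C_0 sends each edge [p,q] (with p < q) to q − p. For instance
  ∂[v_0,v_1] = [v_1] − [v_0].
As a 6×12 matrix over Z this has rank 5, with invariant factors (1,1,1,1,1).

The boundary map ∂_2: C_2 → C_1 maps a triangle to the signed sum of its edges. For instance
  ∂[v_0,v_3,v_4] = [v_3,v_4] − [v_0,v_4] + [v_0,v_3],
  ∂[v_0,v_1,v_4] = [v_1,v_4] − [v_0,v_4] + [v_0,v_1].
As a 12×6 matrix over Z this has rank 6, with invariant factors (1,1,1,1,1,1).

Computing H_k = (kernel of ∂_k) / (image of ∂_{k+1}):

  H_0: rank C_0 − rank ∂_1 = 6 − 5 = 1, and the invariant factors of ∂_1 are all 1, so H_0 ≅ Z.
  H_1: rank ker ∂_1 − rank ∂_2 = (12 − 5) − 6 = 1, and the invariant factors of ∂_2 are all 1, so H_1 ≅ Z.
  H_2: rank ker ∂_2 − rank ∂_3 = (6 − 6) − 0 = 0, and there is no ∂_3, so H_2 ≅ 0.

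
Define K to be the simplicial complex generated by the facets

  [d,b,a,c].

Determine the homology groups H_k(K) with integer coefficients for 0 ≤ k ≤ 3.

H_0 = Z,  H_1 = 0,  H_2 = 0,  H_3 = 0.

Order the vertices as a < b < c < d. Listing each simplex with vertices in this order, K has dimension 3 with simplices:

  0-simplices (4): a, b, c, d
  1-simplices (6): ab, ac, ad, bc, bd, cd
  2-simplices (4): abc, abd, acd, bcd
  3-simplices (1): abcd

giving chain groups C_0 ≅ Z^4, C_1 ≅ Z^6, C_2 ≅ Z^4, C_3 ≅ Z^1.

Boundary ∂_1: C_1 → C_0 maps an edge to its endpoints' difference, ∂[p,q] = q − p. For instance
  ∂ad = d − a.
As a 4×6 matrix over Z this has rank 3, with invariant factors (1,1,1).

∂_2: C_2 → C_1 sends each 2-simplex [p,q,r] to [q,r] − [p,r] + [p,q]. For instance
  ∂bcd = cd − bd + bc,
  ∂abc = bc − ac + ab.
This gives a 6×4 integer matrix of rank 3; reducing to Smith normal form yields diagonal entries (1,1,1).

∂_3: C_3 → C_2 sends each 3-simplex σ to the alternating sum Σ_i (−1)^i (σ with its i-th vertex removed). For instance
  ∂abcd = bcd − acd + abd − abc.
As a 4×1 matrix over Z this has rank 1, with invariant factors (1).

Reading off H_k = ker ∂_k / im ∂_{k+1}:

  H_0: rank C_0 − rank ∂_1 = 4 − 3 = 1, and the invariant factors of ∂_1 are all 1, so H_0 = Z.
  H_1: rank ker ∂_1 − rank ∂_2 = (6 − 3) − 3 = 0, and the invariant factors of ∂_2 are all 1, so H_1 = 0.
  H_2: rank ker ∂_2 − rank ∂_3 = (4 − 3) − 1 = 0, and the invariant factors of ∂_3 are all 1, so H_2 = 0.
  H_3: rank ker ∂_3 − rank ∂_4 = (1 − 1) − 0 = 0, and there is no ∂_4, so H_3 = 0.

(K is a triangulation of the 3-simplex.)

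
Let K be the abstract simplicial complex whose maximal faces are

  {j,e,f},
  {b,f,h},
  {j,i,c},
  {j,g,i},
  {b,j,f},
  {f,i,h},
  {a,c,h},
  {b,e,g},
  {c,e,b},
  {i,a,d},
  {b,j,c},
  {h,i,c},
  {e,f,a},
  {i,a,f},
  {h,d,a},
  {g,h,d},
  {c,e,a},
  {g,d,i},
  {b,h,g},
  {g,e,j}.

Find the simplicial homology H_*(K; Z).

H_0 = Z,  H_1 = Z ⊕ Z/2,  H_2 = 0.

Order the vertices as a < b < c < d < e < f < g < h < i < j. Listing each simplex with vertices in this order, K has dimension 2 with simplices:

  0-simplices (10): a, b, c, d, e, f, g, h, i, j
  1-simplices (30): ac, ad, ae, af, ah, ai, bc, be, bf, bg, bh, bj, ce, ch, ci, cj, dg, dh, di, ef, eg, ej, fh, fi, fj, gh, gi, gj, hi, ij
  2-simplices (20): ace, ach, adh, adi, aef, afi, bce, bcj, beg, bfh, bfj, bgh, chi, cij, dgh, dgi, efj, egj, fhi, gij

so the chain groups are C_0 ≅ Z^10, C_1 ≅ Z^30, C_2 ≅ Z^20.

Boundary ∂_1: C_1 → C_0 maps an edge to its endpoints' difference, ∂[p,q] = q − p. For instance
  ∂bf = f − b.
The 10×30 boundary matrix has rank 9 and Smith normal form diag(1,1,1,1,1,1,1,1,1).

The boundary map ∂_2: C_2 → C_1 maps a triangle to the signed sum of its edges. For instance
  ∂egj = gj − ej + eg,
  ∂bgh = gh − bh + bg.
As a 30×20 matrix over Z this has rank 20, with invariant factors (1,1,1,1,1,1,1,1,1,1,1,1,1,1,1,1,1,1,1,2).

Now H_k = ker ∂_k / im ∂_{k+1}, so:

  H_0: rank C_0 − rank ∂_1 = 10 − 9 = 1, and the invariant factors of ∂_1 are all 1, so H_0 ≅ Z.
  H_1: rank ker ∂_1 − rank ∂_2 = (30 − 9) − 20 = 1, and ∂_2 has invariant factor 2 > 1, so H_1 ≅ Z ⊕ Z/2.
  H_2: rank ker ∂_2 − rank ∂_3 = (20 − 20) − 0 = 0, and there is no ∂_3, so H_2 ≅ 0.

As a check, the Euler characteristic is 10 − 30 + 20 = 0, which agrees with 1 − 1 + 0 = 0.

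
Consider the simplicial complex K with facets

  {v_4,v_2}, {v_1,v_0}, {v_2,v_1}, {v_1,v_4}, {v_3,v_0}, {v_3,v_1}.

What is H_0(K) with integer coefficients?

Fix the vertex order v_0 < v_1 < v_2 < v_3 < v_4 and write every simplex with vertices in increasing order. Then dim K = 1 and the simplices of K are:

  0-simplices (5): [v_0], [v_1], [v_2], [v_3], [v_4]
  1-simplices (6): [v_0,v_1], [v_0,v_3], [v_1,v_2], [v_1,v_3], [v_1,v_4], [v_2,v_4]

giving chain groups C_0 ≅ Z^5, C_1 ≅ Z^6.

The boundary map ∂_1: C_1 → C_0 maps an edge to its endpoints' difference, ∂[p,q] = q − p.
As a 5×6 matrix over Z this has rank 4, with invariant factors (1,1,1,1).

Computing H_k = (kernel of ∂_k) / (image of ∂_{k+1}):

  H_0: rank C_0 − rank ∂_1 = 5 − 4 = 1, and the invariant factors of ∂_1 are all 1, so H_0 ≅ Z.

H_0 ≅ Z.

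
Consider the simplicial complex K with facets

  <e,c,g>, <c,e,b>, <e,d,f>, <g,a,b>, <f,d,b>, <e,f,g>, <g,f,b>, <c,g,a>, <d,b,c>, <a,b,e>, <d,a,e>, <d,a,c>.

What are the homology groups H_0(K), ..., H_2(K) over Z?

H_0 ≅ Z,  H_1 ≅ Z/2Z,  H_2 = 0.

Take the total order a < b < c < d < e < f < g on the vertex set. Then K (dimension 2) consists of the simplices:

  0-simplices (7): a, b, c, d, e, f, g
  1-simplices (18): ab, ac, ad, ae, ag, bc, bd, be, bf, bg, cd, ce, cg, de, df, ef, eg, fg
  2-simplices (12): abe, abg, acd, acg, ade, bcd, bce, bdf, bfg, ceg, def, efg

Hence C_0 ≅ Z^7, C_1 ≅ Z^18, C_2 ≅ Z^12.

Boundary ∂_1: C_1 → C_0 maps an edge to its endpoints' difference, ∂[p,q] = q − p. For instance
  ∂bg = g − b.
As a 7×18 matrix over Z this has rank 6, with invariant factors (1,1,1,1,1,1).

Boundary ∂_2: C_2 → C_1 maps a triangle to the signed sum of its edges. For instance
  ∂def = ef − df + de,
  ∂abe = be − ae + ab.
As a 18×12 matrix over Z this has rank 12, with invariant factors (1,1,1,1,1,1,1,1,1,1,1,2).

From H_k ≅ ker(∂_k) / im(∂_{k+1}) we obtain:

  H_0: rank C_0 − rank ∂_1 = 7 − 6 = 1, and the invariant factors of ∂_1 are all 1, so H_0 ≅ Z.
  H_1: rank ker ∂_1 − rank ∂_2 = (18 − 6) − 12 = 0, and ∂_2 has invariant factor 2 > 1, so H_1 ≅ Z/2Z.
  H_2: rank ker ∂_2 − rank ∂_3 = (12 − 12) − 0 = 0, and there is no ∂_3, so H_2 ≅ 0.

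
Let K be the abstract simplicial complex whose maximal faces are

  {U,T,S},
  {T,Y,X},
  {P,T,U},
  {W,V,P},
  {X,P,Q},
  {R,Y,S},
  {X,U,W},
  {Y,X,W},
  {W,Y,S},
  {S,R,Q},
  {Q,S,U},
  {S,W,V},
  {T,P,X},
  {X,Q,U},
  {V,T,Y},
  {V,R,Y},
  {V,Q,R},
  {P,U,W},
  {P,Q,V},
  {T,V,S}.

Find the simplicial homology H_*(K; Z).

K has 10 vertices, 30 edges, 20 triangles.
rank ∂_0 = 0, rank ∂_1 = 9 ⇒ b_0 = 10 − 0 − 9 = 1; all invariant factors of ∂_1 are 1 so no torsion. So H_0 ≅ Z.
rank ∂_1 = 9, rank ∂_2 = 20 ⇒ b_1 = 30 − 9 − 20 = 1; ∂_2 has invariant factor(s) [2] giving torsion. So H_1 ≅ Z ⊕ Z/2.
rank ∂_2 = 20, rank ∂_3 = 0 ⇒ b_2 = 20 − 20 − 0 = 0. So H_2 ≅ 0.

H_0 ≅ Z,  H_1 ≅ Z ⊕ Z/2,  H_2 = 0.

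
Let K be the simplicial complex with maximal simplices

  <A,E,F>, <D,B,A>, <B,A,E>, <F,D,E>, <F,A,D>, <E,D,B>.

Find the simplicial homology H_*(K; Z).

H_0 ≅ Z,  H_1 = 0,  H_2 ≅ Z.

Order the vertices as A < B < D < E < F. Listing each simplex with vertices in this order, K has dimension 2 with simplices:

  0-simplices (5): A, B, D, E, F
  1-simplices (9): AB, AD, AE, AF, BD, BE, DE, DF, EF
  2-simplices (6): ABD, ABE, ADF, AEF, BDE, DEF

so the chain groups are C_0 ≅ Z^5, C_1 ≅ Z^9, C_2 ≅ Z^6.

Boundary ∂_1: C_1 → C_0 sends each edge [p,q] (with p < q) to q − p. For instance
  ∂AD = D − A.
This gives a 5×9 integer matrix of rank 4; reducing to Smith normal form yields diagonal entries (1,1,1,1).

The boundary map ∂_2: C_2 → C_1 acts by ∂[p,q,r] = [q,r] − [p,r] + [p,q]. For instance
  ∂BDE = DE − BE + BD,
  ∂ABD = BD − AD + AB.
As a 9×6 matrix over Z this has rank 5, with invariant factors (1,1,1,1,1).

Now H_k = ker ∂_k / im ∂_{k+1}, so:

  H_0: rank C_0 − rank ∂_1 = 5 − 4 = 1, and the invariant factors of ∂_1 are all 1, so H_0 = Z.
  H_1: rank ker ∂_1 − rank ∂_2 = (9 − 4) − 5 = 0, and the invariant factors of ∂_2 are all 1, so H_1 = 0.
  H_2: rank ker ∂_2 − rank ∂_3 = (6 − 5) − 0 = 1, and there is no ∂_3, so H_2 = Z.

As a check, the Euler characteristic is 5 − 9 + 6 = 2, which agrees with 1 − 0 + 1 = 2.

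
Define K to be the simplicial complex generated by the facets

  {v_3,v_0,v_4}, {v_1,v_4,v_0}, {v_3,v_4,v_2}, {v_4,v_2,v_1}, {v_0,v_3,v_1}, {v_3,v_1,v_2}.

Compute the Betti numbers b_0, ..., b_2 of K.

b_0 = 1, b_1 = 0, b_2 = 1.

Fix the vertex order v_0 < v_1 < v_2 < v_3 < v_4 and write every simplex with vertices in increasing order. Then dim K = 2 and the simplices of K are:

  0-simplices (5): [v_0], [v_1], [v_2], [v_3], [v_4]
  1-simplices (9): [v_0,v_1], [v_0,v_3], [v_0,v_4], [v_1,v_2], [v_1,v_3], [v_1,v_4], [v_2,v_3], [v_2,v_4], [v_3,v_4]
  2-simplices (6): [v_0,v_1,v_3], [v_0,v_1,v_4], [v_0,v_3,v_4], [v_1,v_2,v_3], [v_1,v_2,v_4], [v_2,v_3,v_4]

giving chain groups C_0 ≅ Z^5, C_1 ≅ Z^9, C_2 ≅ Z^6.

∂_1: C_1 → C_0 maps an edge to its endpoints' difference, ∂[p,q] = q − p. For instance
  ∂[v_3,v_4] = [v_4] − [v_3].
This gives a 5×9 integer matrix of rank 4; reducing to Smith normal form yields diagonal entries (1,1,1,1).

Boundary ∂_2: C_2 → C_1 acts by ∂[p,q,r] = [q,r] − [p,r] + [p,q]. For instance
  ∂[v_1,v_2,v_3] = [v_2,v_3] − [v_1,v_3] + [v_1,v_2],
  ∂[v_0,v_1,v_3] = [v_1,v_3] − [v_0,v_3] + [v_0,v_1].
As a 9×6 matrix over Z this has rank 5, with invariant factors (1,1,1,1,1).

From H_k ≅ ker(∂_k) / im(∂_{k+1}) we obtain:

  H_0: rank C_0 − rank ∂_1 = 5 − 4 = 1, and the invariant factors of ∂_1 are all 1, so H_0 = Z.
  H_1: rank ker ∂_1 − rank ∂_2 = (9 − 4) − 5 = 0, and the invariant factors of ∂_2 are all 1, so H_1 = 0.
  H_2: rank ker ∂_2 − rank ∂_3 = (6 − 5) − 0 = 1, and there is no ∂_3, so H_2 = Z.

As a check, the Euler characteristic is 5 − 9 + 6 = 2, which agrees with 1 − 0 + 1 = 2.

Hence the Betti numbers are b_0 = 1, b_1 = 0, b_2 = 1.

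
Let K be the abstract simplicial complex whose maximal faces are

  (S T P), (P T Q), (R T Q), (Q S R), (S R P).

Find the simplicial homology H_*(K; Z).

Take the total order P < Q < R < S < T on the vertex set. Then K (dimension 2) consists of the simplices:

  0-simplices (5): P, Q, R, S, T
  1-simplices (10): PQ, PR, PS, PT, QR, QS, QT, RS, RT, ST
  2-simplices (5): PQT, PRS, PST, QRS, QRT

giving chain groups C_0 ≅ Z^5, C_1 ≅ Z^10, C_2 ≅ Z^5.

∂_1: C_1 → C_0 sends each edge [p,q] (with p < q) to q − p.
This gives a 5×10 integer matrix of rank 4; reducing to Smith normal form yields diagonal entries (1,1,1,1).

Boundary ∂_2: C_2 → C_1 maps a triangle to the signed sum of its edges. For instance
  ∂PST = ST − PT + PS,
  ∂PQT = QT − PT + PQ.
The resulting 10×5 matrix has rank 5, and its Smith normal form has invariant factors (1,1,1,1,1).

Reading off H_k = ker ∂_k / im ∂_{k+1}:

  H_0: rank C_0 − rank ∂_1 = 5 − 4 = 1, and the invariant factors of ∂_1 are all 1, so H_0 = Z.
  H_1: rank ker ∂_1 − rank ∂_2 = (10 − 4) − 5 = 1, and the invariant factors of ∂_2 are all 1, so H_1 = Z.
  H_2: rank ker ∂_2 − rank ∂_3 = (5 − 5) − 0 = 0, and there is no ∂_3, so H_2 = 0.

H_0 ≅ Z,  H_1 ≅ Z,  H_2 = 0.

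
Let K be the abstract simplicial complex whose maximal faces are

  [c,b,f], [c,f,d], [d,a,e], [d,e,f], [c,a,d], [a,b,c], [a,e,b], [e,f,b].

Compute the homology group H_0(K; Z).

Fix the vertex order a < b < c < d < e < f and write every simplex with vertices in increasing order. Then dim K = 2 and the simplices of K are:

  0-simplices (6): a, b, c, d, e, f
  1-simplices (12): ab, ac, ad, ae, bc, be, bf, cd, cf, de, df, ef
  2-simplices (8): abc, abe, acd, ade, bcf, bef, cdf, def

so the chain groups are C_0 ≅ Z^6, C_1 ≅ Z^12, C_2 ≅ Z^8.

Boundary ∂_1: C_1 → C_0 maps an edge to its endpoints' difference, ∂[p,q] = q − p. For instance
  ∂cd = d − c.
This gives a 6×12 integer matrix of rank 5; reducing to Smith normal form yields diagonal entries (1,1,1,1,1).

Boundary ∂_2: C_2 → C_1 sends each 2-simplex [p,q,r] to [q,r] − [p,r] + [p,q]. For instance
  ∂bcf = cf − bf + bc,
  ∂ade = de − ae + ad.
As a 12×8 matrix over Z this has rank 7, with invariant factors (1,1,1,1,1,1,1).

Now H_k = ker ∂_k / im ∂_{k+1}, so:

  H_0: rank C_0 − rank ∂_1 = 6 − 5 = 1, and the invariant factors of ∂_1 are all 1, so H_0 ≅ Z.

H_0 = Z.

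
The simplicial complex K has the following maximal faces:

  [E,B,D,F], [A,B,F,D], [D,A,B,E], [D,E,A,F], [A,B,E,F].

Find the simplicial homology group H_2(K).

H_2 ≅ 0.

We work with the vertex ordering A < B < D < E < F. The simplices of K, each written with vertices in increasing order, are:

  0-simplices (5): A, B, D, E, F
  1-simplices (10): AB, AD, AE, AF, BD, BE, BF, DE, DF, EF
  2-simplices (10): ABD, ABE, ABF, ADE, ADF, AEF, BDE, BDF, BEF, DEF
  3-simplices (5): ABDE, ABDF, ABEF, ADEF, BDEF

Hence C_0 ≅ Z^5, C_1 ≅ Z^10, C_2 ≅ Z^10, C_3 ≅ Z^5.

Boundary ∂_1: C_1 → C_0 maps an edge to its endpoints' difference, ∂[p,q] = q − p.
The 5×10 boundary matrix has rank 4 and Smith normal form diag(1,1,1,1).

The boundary map ∂_2: C_2 → C_1 acts by ∂[p,q,r] = [q,r] − [p,r] + [p,q]. For instance
  ∂ABF = BF − AF + AB,
  ∂ABD = BD − AD + AB.
The resulting 10×10 matrix has rank 6, and its Smith normal form has invariant factors (1,1,1,1,1,1).

∂_3: C_3 → C_2 sends each 3-simplex σ to the alternating sum Σ_i (−1)^i (σ with its i-th vertex removed). For instance
  ∂ABDE = BDE − ADE + ABE − ABD,
  ∂ABDF = BDF − ADF + ABF − ABD.
The resulting 10×5 matrix has rank 4, and its Smith normal form has invariant factors (1,1,1,1).

From H_k ≅ ker(∂_k) / im(∂_{k+1}) we obtain:

  H_2: rank ker ∂_2 − rank ∂_3 = (10 − 6) − 4 = 0, and the invariant factors of ∂_3 are all 1, so H_2 = 0.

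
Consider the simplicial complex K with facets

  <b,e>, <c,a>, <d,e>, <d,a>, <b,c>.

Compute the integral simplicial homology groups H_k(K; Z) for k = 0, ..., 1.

Fix the vertex order a < b < c < d < e and write every simplex with vertices in increasing order. Then dim K = 1 and the simplices of K are:

  0-simplices (5): a, b, c, d, e
  1-simplices (5): ac, ad, bc, be, de

Hence C_0 ≅ Z^5, C_1 ≅ Z^5.

Boundary ∂_1: C_1 → C_0 sends each edge [p,q] (with p < q) to q − p. For instance
  ∂de = e − d.
The 5×5 boundary matrix has rank 4 and Smith normal form diag(1,1,1,1).

Now H_k = ker ∂_k / im ∂_{k+1}, so:

  H_0: rank C_0 − rank ∂_1 = 5 − 4 = 1, and the invariant factors of ∂_1 are all 1, so H_0 ≅ Z.
  H_1: rank ker ∂_1 − rank ∂_2 = (5 − 4) − 0 = 1, and there is no ∂_2, so H_1 ≅ Z.

H_0 = Z,  H_1 = Z.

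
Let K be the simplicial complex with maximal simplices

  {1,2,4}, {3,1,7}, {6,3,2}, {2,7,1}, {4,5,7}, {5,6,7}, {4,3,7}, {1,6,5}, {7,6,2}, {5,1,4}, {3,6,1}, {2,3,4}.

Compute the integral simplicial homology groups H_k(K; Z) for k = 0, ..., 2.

Order the vertices as 1 < 2 < 3 < 4 < 5 < 6 < 7. Listing each simplex with vertices in this order, K has dimension 2 with simplices:

  0-simplices (7): [1], [2], [3], [4], [5], [6], [7]
  1-simplices (18): [1,2], [1,3], [1,4], [1,5], [1,6], [1,7], [2,3], [2,4], [2,6], [2,7], [3,4], [3,6], [3,7], [4,5], [4,7], [5,6], [5,7], [6,7]
  2-simplices (12): [1,2,4], [1,2,7], [1,3,6], [1,3,7], [1,4,5], [1,5,6], [2,3,4], [2,3,6], [2,6,7], [3,4,7], [4,5,7], [5,6,7]

so the chain groups are C_0 ≅ Z^7, C_1 ≅ Z^18, C_2 ≅ Z^12.

The boundary map ∂_1: C_1 → C_0 sends each edge [p,q] (with p < q) to q − p.
As a 7×18 matrix over Z this has rank 6, with invariant factors (1,1,1,1,1,1).

The boundary map ∂_2: C_2 → C_1 acts by ∂[p,q,r] = [q,r] − [p,r] + [p,q]. For instance
  ∂[1,4,5] = [4,5] − [1,5] + [1,4],
  ∂[3,4,7] = [4,7] − [3,7] + [3,4].
This gives a 18×12 integer matrix of rank 12; reducing to Smith normal form yields diagonal entries (1,1,1,1,1,1,1,1,1,1,1,2).

From H_k ≅ ker(∂_k) / im(∂_{k+1}) we obtain:

  H_0: rank C_0 − rank ∂_1 = 7 − 6 = 1, and the invariant factors of ∂_1 are all 1, so H_0 = Z.
  H_1: rank ker ∂_1 − rank ∂_2 = (18 − 6) − 12 = 0, and ∂_2 has invariant factor 2 > 1, so H_1 = Z/2.
  H_2: rank ker ∂_2 − rank ∂_3 = (12 − 12) − 0 = 0, and there is no ∂_3, so H_2 = 0.

H_0 ≅ Z,  H_1 ≅ Z/2,  H_2 = 0.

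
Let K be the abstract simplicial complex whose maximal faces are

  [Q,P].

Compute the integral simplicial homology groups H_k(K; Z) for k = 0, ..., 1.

We work with the vertex ordering P < Q. The simplices of K, each written with vertices in increasing order, are:

  0-simplices (2): P, Q
  1-simplices (1): PQ

Hence C_0 ≅ Z^2, C_1 ≅ Z^1.

∂_1: C_1 → C_0 is given by ∂[p,q] = [q] − [p].
The resulting 2×1 matrix has rank 1, and its Smith normal form has invariant factors (1).

Computing H_k = (kernel of ∂_k) / (image of ∂_{k+1}):

  H_0: rank C_0 − rank ∂_1 = 2 − 1 = 1, and the invariant factors of ∂_1 are all 1, so H_0 ≅ Z.
  H_1: rank ker ∂_1 − rank ∂_2 = (1 − 1) − 0 = 0, and there is no ∂_2, so H_1 ≅ 0.

H_0 = Z,  H_1 = 0.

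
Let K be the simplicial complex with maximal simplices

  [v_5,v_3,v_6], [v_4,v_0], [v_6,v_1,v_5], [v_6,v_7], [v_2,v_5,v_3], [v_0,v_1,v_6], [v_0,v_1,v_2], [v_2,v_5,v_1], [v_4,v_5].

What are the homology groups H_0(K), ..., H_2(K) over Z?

Order the vertices as v_0 < v_1 < v_2 < v_3 < v_4 < v_5 < v_6 < v_7. Listing each simplex with vertices in this order, K has dimension 2 with simplices:

  0-simplices (8): [v_0], [v_1], [v_2], [v_3], [v_4], [v_5], [v_6], [v_7]
  1-simplices (14): [v_0,v_1], [v_0,v_2], [v_0,v_4], [v_0,v_6], [v_1,v_2], [v_1,v_5], [v_1,v_6], [v_2,v_3], [v_2,v_5], [v_3,v_5], [v_3,v_6], [v_4,v_5], [v_5,v_6], [v_6,v_7]
  2-simplices (6): [v_0,v_1,v_2], [v_0,v_1,v_6], [v_1,v_2,v_5], [v_1,v_5,v_6], [v_2,v_3,v_5], [v_3,v_5,v_6]

so the chain groups are C_0 ≅ Z^8, C_1 ≅ Z^14, C_2 ≅ Z^6.

The boundary map ∂_1: C_1 → C_0 maps an edge to its endpoints' difference, ∂[p,q] = q − p.
The resulting 8×14 matrix has rank 7, and its Smith normal form has invariant factors (1,1,1,1,1,1,1).

Boundary ∂_2: C_2 → C_1 maps a triangle to the signed sum of its edges. For instance
  ∂[v_0,v_1,v_6] = [v_1,v_6] − [v_0,v_6] + [v_0,v_1],
  ∂[v_1,v_5,v_6] = [v_5,v_6] − [v_1,v_6] + [v_1,v_5].
The 14×6 boundary matrix has rank 6 and Smith normal form diag(1,1,1,1,1,1).

Now H_k = ker ∂_k / im ∂_{k+1}, so:

  H_0: rank C_0 − rank ∂_1 = 8 − 7 = 1, and the invariant factors of ∂_1 are all 1, so H_0 = Z.
  H_1: rank ker ∂_1 − rank ∂_2 = (14 − 7) − 6 = 1, and the invariant factors of ∂_2 are all 1, so H_1 = Z.
  H_2: rank ker ∂_2 − rank ∂_3 = (6 − 6) − 0 = 0, and there is no ∂_3, so H_2 = 0.

H_0 = Z,  H_1 = Z,  H_2 = 0.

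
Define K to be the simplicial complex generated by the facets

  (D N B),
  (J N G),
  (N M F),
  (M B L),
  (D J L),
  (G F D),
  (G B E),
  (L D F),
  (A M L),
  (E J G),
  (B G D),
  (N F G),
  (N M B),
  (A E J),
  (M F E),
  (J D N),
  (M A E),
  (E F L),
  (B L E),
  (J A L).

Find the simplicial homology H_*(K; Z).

Order the vertices as A < B < D < E < F < G < J < L < M < N. Listing each simplex with vertices in this order, K has dimension 2 with simplices:

  0-simplices (10): A, B, D, E, F, G, J, L, M, N
  1-simplices (30): AE, AJ, AL, AM, BD, BE, BG, BL, BM, BN, DF, DG, DJ, DL, DN, EF, EG, EJ, EL, EM, FG, FL, FM, FN, GJ, GN, JL, JN, LM, MN
  2-simplices (20): AEJ, AEM, AJL, ALM, BDG, BDN, BEG, BEL, BLM, BMN, DFG, DFL, DJL, DJN, EFL, EFM, EGJ, FGN, FMN, GJN

Hence C_0 ≅ Z^10, C_1 ≅ Z^30, C_2 ≅ Z^20.

Boundary ∂_1: C_1 → C_0 sends each edge [p,q] (with p < q) to q − p.
The resulting 10×30 matrix has rank 9, and its Smith normal form has invariant factors (1,1,1,1,1,1,1,1,1).

The boundary map ∂_2: C_2 → C_1 sends each 2-simplex [p,q,r] to [q,r] − [p,r] + [p,q]. For instance
  ∂GJN = JN − GN + GJ,
  ∂BMN = MN − BN + BM.
The 30×20 boundary matrix has rank 20 and Smith normal form diag(1,1,1,1,1,1,1,1,1,1,1,1,1,1,1,1,1,1,1,2).

Computing H_k = (kernel of ∂_k) / (image of ∂_{k+1}):

  H_0: rank C_0 − rank ∂_1 = 10 − 9 = 1, and the invariant factors of ∂_1 are all 1, so H_0 = Z.
  H_1: rank ker ∂_1 − rank ∂_2 = (30 − 9) − 20 = 1, and ∂_2 has invariant factor 2 > 1, so H_1 = Z ⊕ Z_2.
  H_2: rank ker ∂_2 − rank ∂_3 = (20 − 20) − 0 = 0, and there is no ∂_3, so H_2 = 0.

(K is a triangulation of the Klein bottle.)

H_0 ≅ Z,  H_1 ≅ Z ⊕ Z_2,  H_2 = 0.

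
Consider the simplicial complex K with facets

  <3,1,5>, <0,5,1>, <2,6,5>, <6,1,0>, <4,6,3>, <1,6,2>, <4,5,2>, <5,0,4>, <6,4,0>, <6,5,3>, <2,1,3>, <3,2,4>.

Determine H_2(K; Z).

Take the total order 0 < 1 < 2 < 3 < 4 < 5 < 6 on the vertex set. Then K (dimension 2) consists of the simplices:

  0-simplices (7): [0], [1], [2], [3], [4], [5], [6]
  1-simplices (18): [0,1], [0,4], [0,5], [0,6], [1,2], [1,3], [1,5], [1,6], [2,3], [2,4], [2,5], [2,6], [3,4], [3,5], [3,6], [4,5], [4,6], [5,6]
  2-simplices (12): [0,1,5], [0,1,6], [0,4,5], [0,4,6], [1,2,3], [1,2,6], [1,3,5], [2,3,4], [2,4,5], [2,5,6], [3,4,6], [3,5,6]

so the chain groups are C_0 ≅ Z^7, C_1 ≅ Z^18, C_2 ≅ Z^12.

The boundary map ∂_1: C_1 → C_0 sends each edge [p,q] (with p < q) to q − p. For instance
  ∂[2,5] = [5] − [2].
As a 7×18 matrix over Z this has rank 6, with invariant factors (1,1,1,1,1,1).

∂_2: C_2 → C_1 maps a triangle to the signed sum of its edges. For instance
  ∂[1,2,3] = [2,3] − [1,3] + [1,2],
  ∂[2,5,6] = [5,6] − [2,6] + [2,5].
The 18×12 boundary matrix has rank 12 and Smith normal form diag(1,1,1,1,1,1,1,1,1,1,1,2).

Now H_k = ker ∂_k / im ∂_{k+1}, so:

  H_2: rank ker ∂_2 − rank ∂_3 = (12 − 12) − 0 = 0, and there is no ∂_3, so H_2 ≅ 0.

(K is a triangulation of the real projective plane RP^2.)

H_2 = 0.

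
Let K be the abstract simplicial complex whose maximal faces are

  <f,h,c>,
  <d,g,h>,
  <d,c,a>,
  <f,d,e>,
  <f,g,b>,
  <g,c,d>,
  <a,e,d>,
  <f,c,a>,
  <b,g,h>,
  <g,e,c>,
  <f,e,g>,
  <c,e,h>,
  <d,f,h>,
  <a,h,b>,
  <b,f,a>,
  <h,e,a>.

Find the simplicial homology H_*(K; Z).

H_0 = Z,  H_1 = Z^2,  H_2 = Z.

Order the vertices as a < b < c < d < e < f < g < h. Listing each simplex with vertices in this order, K has dimension 2 with simplices:

  0-simplices (8): a, b, c, d, e, f, g, h
  1-simplices (24): ab, ac, ad, ae, af, ah, bf, bg, bh, cd, ce, cf, cg, ch, de, df, dg, dh, ef, eg, eh, fg, fh, gh
  2-simplices (16): abf, abh, acd, acf, ade, aeh, bfg, bgh, cdg, ceg, ceh, cfh, def, dfh, dgh, efg

Hence C_0 ≅ Z^8, C_1 ≅ Z^24, C_2 ≅ Z^16.

Boundary ∂_1: C_1 → C_0 sends each edge [p,q] (with p < q) to q − p. For instance
  ∂ef = f − e.
The 8×24 boundary matrix has rank 7 and Smith normal form diag(1,1,1,1,1,1,1).

∂_2: C_2 → C_1 acts by ∂[p,q,r] = [q,r] − [p,r] + [p,q]. For instance
  ∂acd = cd − ad + ac,
  ∂def = ef − df + de.
The 24×16 boundary matrix has rank 15 and Smith normal form diag(1,1,1,1,1,1,1,1,1,1,1,1,1,1,1).

From H_k ≅ ker(∂_k) / im(∂_{k+1}) we obtain:

  H_0: rank C_0 − rank ∂_1 = 8 − 7 = 1, and the invariant factors of ∂_1 are all 1, so H_0 ≅ Z.
  H_1: rank ker ∂_1 − rank ∂_2 = (24 − 7) − 15 = 2, and the invariant factors of ∂_2 are all 1, so H_1 ≅ Z^2.
  H_2: rank ker ∂_2 − rank ∂_3 = (16 − 15) − 0 = 1, and there is no ∂_3, so H_2 ≅ Z.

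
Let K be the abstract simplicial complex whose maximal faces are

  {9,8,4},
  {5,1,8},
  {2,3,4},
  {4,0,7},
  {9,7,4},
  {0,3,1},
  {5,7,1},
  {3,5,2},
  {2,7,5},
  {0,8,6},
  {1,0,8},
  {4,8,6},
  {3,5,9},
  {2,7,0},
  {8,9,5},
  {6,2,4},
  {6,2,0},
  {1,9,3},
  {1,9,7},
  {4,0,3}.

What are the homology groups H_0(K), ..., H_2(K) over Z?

Order the vertices as 0 < 1 < 2 < 3 < 4 < 5 < 6 < 7 < 8 < 9. Listing each simplex with vertices in this order, K has dimension 2 with simplices:

  0-simplices (10): [0], [1], [2], [3], [4], [5], [6], [7], [8], [9]
  1-simplices (30): (30 of them)
  2-simplices (20): (20 of them)

Hence C_0 ≅ Z^10, C_1 ≅ Z^30, C_2 ≅ Z^20.

The boundary map ∂_1: C_1 → C_0 sends each edge [p,q] (with p < q) to q − p. For instance
  ∂[0,3] = [3] − [0].
As a 10×30 matrix over Z this has rank 9, with invariant factors (1,1,1,1,1,1,1,1,1).

The boundary map ∂_2: C_2 → C_1 sends each 2-simplex [p,q,r] to [q,r] − [p,r] + [p,q]. For instance
  ∂[3,5,9] = [5,9] − [3,9] + [3,5],
  ∂[4,7,9] = [7,9] − [4,9] + [4,7].
As a 30×20 matrix over Z this has rank 20, with invariant factors (1,1,1,1,1,1,1,1,1,1,1,1,1,1,1,1,1,1,1,2).

Now H_k = ker ∂_k / im ∂_{k+1}, so:

  H_0: rank C_0 − rank ∂_1 = 10 − 9 = 1, and the invariant factors of ∂_1 are all 1, so H_0 ≅ Z.
  H_1: rank ker ∂_1 − rank ∂_2 = (30 − 9) − 20 = 1, and ∂_2 has invariant factor 2 > 1, so H_1 ≅ Z ⊕ Z_2.
  H_2: rank ker ∂_2 − rank ∂_3 = (20 − 20) − 0 = 0, and there is no ∂_3, so H_2 ≅ 0.

(K is a triangulation of the Klein bottle.)

H_0 ≅ Z,  H_1 ≅ Z ⊕ Z_2,  H_2 = 0.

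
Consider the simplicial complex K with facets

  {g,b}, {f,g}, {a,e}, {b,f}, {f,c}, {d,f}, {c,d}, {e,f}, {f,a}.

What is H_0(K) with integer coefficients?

Order the vertices as a < b < c < d < e < f < g. Listing each simplex with vertices in this order, K has dimension 1 with simplices:

  0-simplices (7): a, b, c, d, e, f, g
  1-simplices (9): ae, af, bf, bg, cd, cf, df, ef, fg

Hence C_0 ≅ Z^7, C_1 ≅ Z^9.

∂_1: C_1 → C_0 maps an edge to its endpoints' difference, ∂[p,q] = q − p. For instance
  ∂af = f − a.
This gives a 7×9 integer matrix of rank 6; reducing to Smith normal form yields diagonal entries (1,1,1,1,1,1).

Now H_k = ker ∂_k / im ∂_{k+1}, so:

  H_0: rank C_0 − rank ∂_1 = 7 − 6 = 1, and the invariant factors of ∂_1 are all 1, so H_0 = Z.

H_0 = Z.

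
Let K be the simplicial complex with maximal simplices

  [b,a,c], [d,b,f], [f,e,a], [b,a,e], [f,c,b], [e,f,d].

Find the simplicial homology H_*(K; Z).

Take the total order a < b < c < d < e < f on the vertex set. Then K (dimension 2) consists of the simplices:

  0-simplices (6): a, b, c, d, e, f
  1-simplices (12): ab, ac, ae, af, bc, bd, be, bf, cf, de, df, ef
  2-simplices (6): abc, abe, aef, bcf, bdf, def

giving chain groups C_0 ≅ Z^6, C_1 ≅ Z^12, C_2 ≅ Z^6.

The boundary map ∂_1: C_1 → C_0 is given by ∂[p,q] = [q] − [p]. For instance
  ∂df = f − d.
This gives a 6×12 integer matrix of rank 5; reducing to Smith normal form yields diagonal entries (1,1,1,1,1).

Boundary ∂_2: C_2 → C_1 acts by ∂[p,q,r] = [q,r] − [p,r] + [p,q]. For instance
  ∂aef = ef − af + ae,
  ∂def = ef − df + de.
This gives a 12×6 integer matrix of rank 6; reducing to Smith normal form yields diagonal entries (1,1,1,1,1,1).

Reading off H_k = ker ∂_k / im ∂_{k+1}:

  H_0: rank C_0 − rank ∂_1 = 6 − 5 = 1, and the invariant factors of ∂_1 are all 1, so H_0 = Z.
  H_1: rank ker ∂_1 − rank ∂_2 = (12 − 5) − 6 = 1, and the invariant factors of ∂_2 are all 1, so H_1 = Z.
  H_2: rank ker ∂_2 − rank ∂_3 = (6 − 6) − 0 = 0, and there is no ∂_3, so H_2 = 0.

H_0 ≅ Z,  H_1 ≅ Z,  H_2 = 0.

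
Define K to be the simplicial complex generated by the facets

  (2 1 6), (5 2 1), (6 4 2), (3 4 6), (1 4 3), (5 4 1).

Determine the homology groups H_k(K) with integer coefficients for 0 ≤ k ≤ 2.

Order the vertices as 1 < 2 < 3 < 4 < 5 < 6. Listing each simplex with vertices in this order, K has dimension 2 with simplices:

  0-simplices (6): [1], [2], [3], [4], [5], [6]
  1-simplices (12): [1,2], [1,3], [1,4], [1,5], [1,6], [2,4], [2,5], [2,6], [3,4], [3,6], [4,5], [4,6]
  2-simplices (6): [1,2,5], [1,2,6], [1,3,4], [1,4,5], [2,4,6], [3,4,6]

Hence C_0 ≅ Z^6, C_1 ≅ Z^12, C_2 ≅ Z^6.

Boundary ∂_1: C_1 → C_0 maps an edge to its endpoints' difference, ∂[p,q] = q − p. For instance
  ∂[1,2] = [2] − [1].
As a 6×12 matrix over Z this has rank 5, with invariant factors (1,1,1,1,1).

∂_2: C_2 → C_1 maps a triangle to the signed sum of its edges. For instance
  ∂[1,3,4] = [3,4] − [1,4] + [1,3],
  ∂[1,2,5] = [2,5] − [1,5] + [1,2].
The resulting 12×6 matrix has rank 6, and its Smith normal form has invariant factors (1,1,1,1,1,1).

Reading off H_k = ker ∂_k / im ∂_{k+1}:

  H_0: rank C_0 − rank ∂_1 = 6 − 5 = 1, and the invariant factors of ∂_1 are all 1, so H_0 ≅ Z.
  H_1: rank ker ∂_1 − rank ∂_2 = (12 − 5) − 6 = 1, and the invariant factors of ∂_2 are all 1, so H_1 ≅ Z.
  H_2: rank ker ∂_2 − rank ∂_3 = (6 − 6) − 0 = 0, and there is no ∂_3, so H_2 ≅ 0.

As a check, the Euler characteristic is 6 − 12 + 6 = 0, which agrees with 1 − 1 + 0 = 0.

H_0 = Z,  H_1 = Z,  H_2 = 0.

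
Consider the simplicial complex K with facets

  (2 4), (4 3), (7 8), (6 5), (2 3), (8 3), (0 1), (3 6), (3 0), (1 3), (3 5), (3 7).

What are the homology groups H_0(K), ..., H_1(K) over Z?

H_0 = Z,  H_1 = Z^4.

Take the total order 0 < 1 < 2 < 3 < 4 < 5 < 6 < 7 < 8 on the vertex set. Then K (dimension 1) consists of the simplices:

  0-simplices (9): [0], [1], [2], [3], [4], [5], [6], [7], [8]
  1-simplices (12): [0,1], [0,3], [1,3], [2,3], [2,4], [3,4], [3,5], [3,6], [3,7], [3,8], [5,6], [7,8]

giving chain groups C_0 ≅ Z^9, C_1 ≅ Z^12.

∂_1: C_1 → C_0 is given by ∂[p,q] = [q] − [p].
As a 9×12 matrix over Z this has rank 8, with invariant factors (1,1,1,1,1,1,1,1).

From H_k ≅ ker(∂_k) / im(∂_{k+1}) we obtain:

  H_0: rank C_0 − rank ∂_1 = 9 − 8 = 1, and the invariant factors of ∂_1 are all 1, so H_0 ≅ Z.
  H_1: rank ker ∂_1 − rank ∂_2 = (12 − 8) − 0 = 4, and there is no ∂_2, so H_1 ≅ Z^4.

(K is a triangulation of a wedge of 4 circles.)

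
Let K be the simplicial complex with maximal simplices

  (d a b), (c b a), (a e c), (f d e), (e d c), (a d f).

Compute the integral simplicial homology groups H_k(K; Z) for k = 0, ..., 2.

Fix the vertex order a < b < c < d < e < f and write every simplex with vertices in increasing order. Then dim K = 2 and the simplices of K are:

  0-simplices (6): a, b, c, d, e, f
  1-simplices (12): ab, ac, ad, ae, af, bc, bd, cd, ce, de, df, ef
  2-simplices (6): abc, abd, ace, adf, cde, def

Hence C_0 ≅ Z^6, C_1 ≅ Z^12, C_2 ≅ Z^6.

∂_1: C_1 → C_0 maps an edge to its endpoints' difference, ∂[p,q] = q − p. For instance
  ∂bd = d − b.
The resulting 6×12 matrix has rank 5, and its Smith normal form has invariant factors (1,1,1,1,1).

The boundary map ∂_2: C_2 → C_1 acts by ∂[p,q,r] = [q,r] − [p,r] + [p,q]. For instance
  ∂abd = bd − ad + ab,
  ∂adf = df − af + ad.
The resulting 12×6 matrix has rank 6, and its Smith normal form has invariant factors (1,1,1,1,1,1).

Reading off H_k = ker ∂_k / im ∂_{k+1}:

  H_0: rank C_0 − rank ∂_1 = 6 − 5 = 1, and the invariant factors of ∂_1 are all 1, so H_0 = Z.
  H_1: rank ker ∂_1 − rank ∂_2 = (12 − 5) − 6 = 1, and the invariant factors of ∂_2 are all 1, so H_1 = Z.
  H_2: rank ker ∂_2 − rank ∂_3 = (6 − 6) − 0 = 0, and there is no ∂_3, so H_2 = 0.

As a check, the Euler characteristic is 6 − 12 + 6 = 0, which agrees with 1 − 1 + 0 = 0.

H_0 = Z,  H_1 = Z,  H_2 = 0.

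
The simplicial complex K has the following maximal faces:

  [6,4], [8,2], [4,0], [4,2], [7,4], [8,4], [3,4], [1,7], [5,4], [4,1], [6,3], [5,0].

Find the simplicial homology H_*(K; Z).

Take the total order 0 < 1 < 2 < 3 < 4 < 5 < 6 < 7 < 8 on the vertex set. Then K (dimension 1) consists of the simplices:

  0-simplices (9): [0], [1], [2], [3], [4], [5], [6], [7], [8]
  1-simplices (12): [0,4], [0,5], [1,4], [1,7], [2,4], [2,8], [3,4], [3,6], [4,5], [4,6], [4,7], [4,8]

giving chain groups C_0 ≅ Z^9, C_1 ≅ Z^12.

The boundary map ∂_1: C_1 → C_0 maps an edge to its endpoints' difference, ∂[p,q] = q − p.
The resulting 9×12 matrix has rank 8, and its Smith normal form has invariant factors (1,1,1,1,1,1,1,1).

Computing H_k = (kernel of ∂_k) / (image of ∂_{k+1}):

  H_0: rank C_0 − rank ∂_1 = 9 − 8 = 1, and the invariant factors of ∂_1 are all 1, so H_0 ≅ Z.
  H_1: rank ker ∂_1 − rank ∂_2 = (12 − 8) − 0 = 4, and there is no ∂_2, so H_1 ≅ Z^4.

(K is a triangulation of a wedge of 4 circles.)

H_0 ≅ Z,  H_1 ≅ Z^4.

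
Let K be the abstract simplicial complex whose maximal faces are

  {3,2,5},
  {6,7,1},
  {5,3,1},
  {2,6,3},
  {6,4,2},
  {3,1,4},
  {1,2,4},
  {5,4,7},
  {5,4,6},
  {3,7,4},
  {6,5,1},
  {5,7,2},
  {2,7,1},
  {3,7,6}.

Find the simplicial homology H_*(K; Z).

H_0 = Z,  H_1 = Z^2,  H_2 = Z.

Take the total order 1 < 2 < 3 < 4 < 5 < 6 < 7 on the vertex set. Then K (dimension 2) consists of the simplices:

  0-simplices (7): [1], [2], [3], [4], [5], [6], [7]
  1-simplices (21): [1,2], [1,3], [1,4], [1,5], [1,6], [1,7], [2,3], [2,4], [2,5], [2,6], [2,7], [3,4], [3,5], [3,6], [3,7], [4,5], [4,6], [4,7], [5,6], [5,7], [6,7]
  2-simplices (14): [1,2,4], [1,2,7], [1,3,4], [1,3,5], [1,5,6], [1,6,7], [2,3,5], [2,3,6], [2,4,6], [2,5,7], [3,4,7], [3,6,7], [4,5,6], [4,5,7]

giving chain groups C_0 ≅ Z^7, C_1 ≅ Z^21, C_2 ≅ Z^14.

∂_1: C_1 → C_0 sends each edge [p,q] (with p < q) to q − p.
This gives a 7×21 integer matrix of rank 6; reducing to Smith normal form yields diagonal entries (1,1,1,1,1,1).

Boundary ∂_2: C_2 → C_1 acts by ∂[p,q,r] = [q,r] − [p,r] + [p,q]. For instance
  ∂[3,6,7] = [6,7] − [3,7] + [3,6],
  ∂[4,5,6] = [5,6] − [4,6] + [4,5].
This gives a 21×14 integer matrix of rank 13; reducing to Smith normal form yields diagonal entries (1,1,1,1,1,1,1,1,1,1,1,1,1).

From H_k ≅ ker(∂_k) / im(∂_{k+1}) we obtain:

  H_0: rank C_0 − rank ∂_1 = 7 − 6 = 1, and the invariant factors of ∂_1 are all 1, so H_0 ≅ Z.
  H_1: rank ker ∂_1 − rank ∂_2 = (21 − 6) − 13 = 2, and the invariant factors of ∂_2 are all 1, so H_1 ≅ Z^2.
  H_2: rank ker ∂_2 − rank ∂_3 = (14 − 13) − 0 = 1, and there is no ∂_3, so H_2 ≅ Z.

(K is a triangulation of the torus T^2.)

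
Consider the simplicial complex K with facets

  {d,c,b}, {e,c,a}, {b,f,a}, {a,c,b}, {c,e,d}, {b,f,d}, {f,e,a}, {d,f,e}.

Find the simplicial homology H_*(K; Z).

H_0 = Z,  H_1 = 0,  H_2 = Z.

Take the total order a < b < c < d < e < f on the vertex set. Then K (dimension 2) consists of the simplices:

  0-simplices (6): a, b, c, d, e, f
  1-simplices (12): ab, ac, ae, af, bc, bd, bf, cd, ce, de, df, ef
  2-simplices (8): abc, abf, ace, aef, bcd, bdf, cde, def

Hence C_0 ≅ Z^6, C_1 ≅ Z^12, C_2 ≅ Z^8.

Boundary ∂_1: C_1 → C_0 is given by ∂[p,q] = [q] − [p]. For instance
  ∂bd = d − b.
The resulting 6×12 matrix has rank 5, and its Smith normal form has invariant factors (1,1,1,1,1).

The boundary map ∂_2: C_2 → C_1 acts by ∂[p,q,r] = [q,r] − [p,r] + [p,q]. For instance
  ∂bdf = df − bf + bd,
  ∂abc = bc − ac + ab.
This gives a 12×8 integer matrix of rank 7; reducing to Smith normal form yields diagonal entries (1,1,1,1,1,1,1).

Computing H_k = (kernel of ∂_k) / (image of ∂_{k+1}):

  H_0: rank C_0 − rank ∂_1 = 6 − 5 = 1, and the invariant factors of ∂_1 are all 1, so H_0 = Z.
  H_1: rank ker ∂_1 − rank ∂_2 = (12 − 5) − 7 = 0, and the invariant factors of ∂_2 are all 1, so H_1 = 0.
  H_2: rank ker ∂_2 − rank ∂_3 = (8 − 7) − 0 = 1, and there is no ∂_3, so H_2 = Z.

(K is a triangulation of the 2-sphere S^2.)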